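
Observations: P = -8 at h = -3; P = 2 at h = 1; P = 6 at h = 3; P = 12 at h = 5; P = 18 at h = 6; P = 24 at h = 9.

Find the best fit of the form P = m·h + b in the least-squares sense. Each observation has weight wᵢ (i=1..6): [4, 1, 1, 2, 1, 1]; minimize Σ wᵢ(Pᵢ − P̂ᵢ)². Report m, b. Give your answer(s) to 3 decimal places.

Entries of MᵀWM: Σwᵢ·h·h = 213, Σwᵢ·h = 17, Σwᵢ·1 = 10.
For MᵀWP: Σwᵢ·h·P = 560, Σwᵢ·P = 42.
Normal equations: [[213, 17]; [17, 10]]·[m, b]ᵀ = [560, 42]ᵀ.
Δ = 213·10 − 17² = 1841.
m = (560·10 − 17·42)/1841 = 698/263; b = (213·42 − 17·560)/1841 = -82/263.

m = 2.654, b = -0.312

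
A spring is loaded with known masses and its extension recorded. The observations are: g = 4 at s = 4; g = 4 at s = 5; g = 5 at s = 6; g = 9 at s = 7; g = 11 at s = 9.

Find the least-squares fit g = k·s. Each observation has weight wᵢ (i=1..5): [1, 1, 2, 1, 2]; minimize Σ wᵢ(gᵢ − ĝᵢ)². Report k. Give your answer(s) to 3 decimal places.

Compute the Gram sums: Σwᵢ·s·s = 324.
For MᵀWg: Σwᵢ·s·g = 357.
MᵀWM·[k]ᵀ = MᵀWg becomes [[324]]·[k]ᵀ = [357]ᵀ.
k = 357/324 = 1.10185.

k = 1.102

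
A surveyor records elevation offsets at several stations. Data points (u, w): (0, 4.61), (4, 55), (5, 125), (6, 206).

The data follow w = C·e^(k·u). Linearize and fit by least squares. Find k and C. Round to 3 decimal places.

With ln wᵢ as the transformed response and uᵢ as the regressor:
Σu = 15.0000, Σ(u)² = 77.0000, Σln w = 15.6918, Σu·ln w = 72.1382.
Equations: 77.0000·k + 15.0000·ln C = 72.1382;  15.0000·k + 4·ln C = 15.6918.
Δ = 77.0000·4 − (15.0000)² = 83.0000; k = (72.1382·4 − 15.0000·15.6918)/83.0000 = 0.64068, ln C = (77.0000·15.6918 − 15.0000·72.1382)/83.0000 = 1.52039, so C = exp(1.52039) = 4.57401.

k = 0.641, C = 4.574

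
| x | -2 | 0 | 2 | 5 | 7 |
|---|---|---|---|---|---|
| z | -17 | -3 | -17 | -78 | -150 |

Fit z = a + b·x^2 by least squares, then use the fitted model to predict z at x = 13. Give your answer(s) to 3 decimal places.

Forming AᵀA = [[5, 82]; [82, 3058]] and Aᵀz = [-265, -9436]ᵀ gives AᵀA·[a, b]ᵀ = Aᵀz.
Δ = 5·3058 − 82² = 8566.
a = ((-265)·3058 − 82·(-9436))/8566 = -18309/4283; b = (5·(-9436) − 82·(-265))/8566 = -12725/4283.
At x = 13: ẑ = (-18309/4283)·(1) + (-12725/4283)·(169) = -2168834/4283.

ẑ = -506.382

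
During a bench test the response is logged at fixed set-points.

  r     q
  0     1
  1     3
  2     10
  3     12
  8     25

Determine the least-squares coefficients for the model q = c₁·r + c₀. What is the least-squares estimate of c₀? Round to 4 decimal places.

With design matrix A, AᵀA = [[78, 14]; [14, 5]] and Aᵀq = [259, 51]ᵀ.
Δ = 78·5 − 14² = 194.
c₁ = (259·5 − 14·51)/194 = 581/194; c₀ = (78·51 − 14·259)/194 = 176/97.

c₀ = 1.8144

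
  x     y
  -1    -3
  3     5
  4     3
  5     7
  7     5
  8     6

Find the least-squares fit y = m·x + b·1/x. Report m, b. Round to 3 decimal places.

Sums needed: Σx·x = 164, Σx·1/x = 6, Σ1/x·1/x = 881749/705600.
For Mᵀy: Σx·y = 148, Σ1/x·y = 1739/210.
Eliminating b: (881749/705600)·(row 1) − 6·(row 2) gives (29801309/176400)·m = (881749/705600)·148 − 6·(1739/210) = 23860153/176400, so m = 23860153/29801309.
Then b = ((1739/210) − 6·(23860153/29801309))/(881749/705600) = 82921440/29801309.

m = 0.801, b = 2.782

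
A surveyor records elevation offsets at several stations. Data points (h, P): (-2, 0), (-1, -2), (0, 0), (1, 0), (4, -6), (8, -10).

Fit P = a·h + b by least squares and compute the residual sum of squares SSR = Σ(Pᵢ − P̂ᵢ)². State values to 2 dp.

SSR = 11.23

Entries of MᵀM: Σh·h = 86, Σh = 10, Σ1 = 6.
Moment sums: Σh·P = -102, ΣP = -18.
MᵀM·[a, b]ᵀ = MᵀP becomes [[86, 10]; [10, 6]]·[a, b]ᵀ = [-102, -18]ᵀ.
Eliminating b: 6·(row 1) − 10·(row 2) gives 416·a = 6·(-102) − 10·(-18) = -432, so a = -27/26.
Then b = ((-18) − 10·(-27/26))/6 = -33/26.
Residuals: -21/26, -23/13, 33/26, 30/13, -15/26, -11/26; SSR = 146/13.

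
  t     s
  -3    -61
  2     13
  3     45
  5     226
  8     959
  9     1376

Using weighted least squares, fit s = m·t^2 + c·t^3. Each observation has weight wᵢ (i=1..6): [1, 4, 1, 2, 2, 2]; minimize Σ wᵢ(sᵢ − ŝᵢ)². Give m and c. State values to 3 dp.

m = -0.884, c = 1.985

With design matrix M, MᵀWM = [[22790, 190012]; [190012, 1620134]] and MᵀWs = [357028, 3048002]ᵀ.
Δ = 22790·1620134 − 190012² = 818293716.
m = (357028·1620134 − 190012·3048002)/818293716 = -60312856/68191143; c = (22790·3048002 − 190012·357028)/818293716 = 135363437/68191143.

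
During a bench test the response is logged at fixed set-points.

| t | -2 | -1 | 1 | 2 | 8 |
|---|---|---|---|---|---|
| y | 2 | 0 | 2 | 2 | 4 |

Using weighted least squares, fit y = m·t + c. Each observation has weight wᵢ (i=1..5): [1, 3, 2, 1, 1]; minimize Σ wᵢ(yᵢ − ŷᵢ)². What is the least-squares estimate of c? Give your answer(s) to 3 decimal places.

The normal system MᵀWM·[m, c]ᵀ = MᵀWy is [[77, 7]; [7, 8]]·[m, c]ᵀ = [36, 12]ᵀ.
Eliminating c: 8·(row 1) − 7·(row 2) gives 567·m = 8·36 − 7·12 = 204, so m = 68/189.
Then c = (12 − 7·(68/189))/8 = 32/27.

c = 1.185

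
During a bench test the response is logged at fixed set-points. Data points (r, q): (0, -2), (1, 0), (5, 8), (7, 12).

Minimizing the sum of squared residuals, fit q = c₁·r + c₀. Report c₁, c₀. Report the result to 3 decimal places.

The normal system AᵀA·[c₁, c₀]ᵀ = Aᵀq is [[75, 13]; [13, 4]]·[c₁, c₀]ᵀ = [124, 18]ᵀ.
det = 75·4 − 13² = 131.
c₁ = (124·4 − 13·18)/131 = 2; c₀ = (75·18 − 13·124)/131 = -2.

c₁ = 2.000, c₀ = -2.000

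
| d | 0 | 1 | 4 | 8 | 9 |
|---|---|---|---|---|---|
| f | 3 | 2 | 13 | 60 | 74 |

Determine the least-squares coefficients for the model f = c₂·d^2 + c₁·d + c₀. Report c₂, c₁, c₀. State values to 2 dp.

c₂ = 1.07, c₁ = -1.56, c₀ = 2.70

Forming AᵀA = [[10914, 1306, 162]; [1306, 162, 22]; [162, 22, 5]] and Aᵀf = [10044, 1200, 152]ᵀ gives AᵀA·[c₂, c₁, c₀]ᵀ = Aᵀf.
Inverting the 3×3 Gram matrix, [c₂, c₁, c₀]ᵀ = [11665/10928, -17097/10928, 7373/2732]ᵀ.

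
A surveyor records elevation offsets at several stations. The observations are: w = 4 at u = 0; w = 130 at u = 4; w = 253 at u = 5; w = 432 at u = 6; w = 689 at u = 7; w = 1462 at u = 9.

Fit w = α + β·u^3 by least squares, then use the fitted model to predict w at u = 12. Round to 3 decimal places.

ŵ = 3460.812

The normal system AᵀA·[α, β]ᵀ = Aᵀw is [[6, 1477]; [1477, 715467]]·[α, β]ᵀ = [2970, 1435382]ᵀ.
Determinant 6·715467 − 1477² = 2111273.
α = (2970·715467 − 1477·1435382)/2111273 = 4877776/2111273; β = (6·1435382 − 1477·2970)/2111273 = 4225602/2111273.
At u = 12: ŵ = (4877776/2111273)·(1) + (4225602/2111273)·(1728) = 7306718032/2111273.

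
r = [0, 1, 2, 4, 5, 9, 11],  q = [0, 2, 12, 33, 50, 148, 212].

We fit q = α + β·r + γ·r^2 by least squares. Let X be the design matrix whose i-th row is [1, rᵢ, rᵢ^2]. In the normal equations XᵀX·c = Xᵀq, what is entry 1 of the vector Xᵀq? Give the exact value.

Entry 1 ↔ basis 1, so (Xᵀq)_{1} = Σᵢ qᵢ = (1)·(0) + (1)·(2) + (1)·(12) + (1)·(33) + (1)·(50) + (1)·(148) + (1)·(212) = 457.

457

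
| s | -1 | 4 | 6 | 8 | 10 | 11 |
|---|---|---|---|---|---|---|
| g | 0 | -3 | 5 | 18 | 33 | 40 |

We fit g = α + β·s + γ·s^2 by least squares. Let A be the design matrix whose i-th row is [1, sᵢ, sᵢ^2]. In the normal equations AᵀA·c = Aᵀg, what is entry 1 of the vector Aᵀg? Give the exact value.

Entry 1 ↔ basis 1, so (Aᵀg)_{1} = Σᵢ gᵢ = (1)·(0) + (1)·(-3) + (1)·(5) + (1)·(18) + (1)·(33) + (1)·(40) = 93.

93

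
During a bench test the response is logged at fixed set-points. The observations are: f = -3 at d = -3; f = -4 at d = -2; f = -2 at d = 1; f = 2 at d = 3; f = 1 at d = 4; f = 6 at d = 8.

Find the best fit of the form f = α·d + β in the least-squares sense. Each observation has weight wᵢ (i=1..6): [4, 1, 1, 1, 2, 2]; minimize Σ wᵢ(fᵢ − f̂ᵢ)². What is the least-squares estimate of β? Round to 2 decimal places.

β = -1.21

The normal system XᵀWX·[α, β]ᵀ = XᵀWf is [[210, 14]; [14, 11]]·[α, β]ᵀ = [152, -2]ᵀ.
det = 210·11 − 14² = 2114.
α = (152·11 − 14·(-2))/2114 = 850/1057; β = (210·(-2) − 14·152)/2114 = -182/151.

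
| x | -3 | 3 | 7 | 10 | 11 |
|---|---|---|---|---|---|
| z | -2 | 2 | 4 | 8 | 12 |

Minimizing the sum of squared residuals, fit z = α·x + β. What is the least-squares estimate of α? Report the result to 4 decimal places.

α = 0.8963

Entries of AᵀA: Σx·x = 288, Σx = 28, Σ1 = 5.
Right-hand side: Σx·z = 252, Σz = 24.
Normal equations: [[288, 28]; [28, 5]]·[α, β]ᵀ = [252, 24]ᵀ.
Eliminating β: 5·(row 1) − 28·(row 2) gives 656·α = 5·252 − 28·24 = 588, so α = 147/164.
Then β = (24 − 28·(147/164))/5 = -9/41.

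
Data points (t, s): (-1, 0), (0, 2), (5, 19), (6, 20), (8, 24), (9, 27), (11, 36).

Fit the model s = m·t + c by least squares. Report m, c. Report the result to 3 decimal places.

m = 2.885, c = 2.624

Normal-equation sums: Σt·t = 328, Σt = 38, Σ1 = 7.
Right-hand side: Σt·s = 1046, Σs = 128.
Eliminating c: 7·(row 1) − 38·(row 2) gives 852·m = 7·1046 − 38·128 = 2458, so m = 1229/426.
Then c = (128 − 38·(1229/426))/7 = 559/213.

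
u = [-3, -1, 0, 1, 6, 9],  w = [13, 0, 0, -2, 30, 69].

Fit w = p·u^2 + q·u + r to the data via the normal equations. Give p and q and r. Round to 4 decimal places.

p = 1.0046, q = -1.2023, r = -0.6934

Normal-equation sums: Σu^2·u^2 = 7940, Σu^2·u = 918, Σu^2 = 128, Σu·u = 128, Σu = 12, Σ1 = 6.
Moment sums: Σu^2·w = 6784, Σu·w = 760, Σw = 110.
Normal equations: [[7940, 918, 128]; [918, 128, 12]; [128, 12, 6]]·[p, q, r]ᵀ = [6784, 760, 110]ᵀ.
Inverting the 3×3 Gram matrix, [p, q, r]ᵀ = [78002/77645, -93356/77645, -53839/77645]ᵀ.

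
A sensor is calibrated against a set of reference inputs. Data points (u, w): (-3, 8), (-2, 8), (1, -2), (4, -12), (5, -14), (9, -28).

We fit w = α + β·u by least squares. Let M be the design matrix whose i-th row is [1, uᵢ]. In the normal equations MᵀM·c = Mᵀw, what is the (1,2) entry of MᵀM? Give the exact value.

14

Row 1 ↔ basis 1, column 2 ↔ basis u, so (MᵀM)_{1,2} = Σᵢ u = (1)·(-3) + (1)·(-2) + (1)·(1) + (1)·(4) + (1)·(5) + (1)·(9) = 14.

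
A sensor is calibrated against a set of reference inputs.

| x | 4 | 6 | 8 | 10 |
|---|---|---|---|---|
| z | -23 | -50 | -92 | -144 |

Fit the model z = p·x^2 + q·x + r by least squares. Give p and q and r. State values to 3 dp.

Sums needed: Σx^2·x^2 = 15648, Σx^2·x = 1792, Σx^2 = 216, Σx·x = 216, Σx = 28, Σ1 = 4.
And Σx^2·z = -22456, Σx·z = -2568, Σz = -309.
Row-reducing yields p = -25/16, q = 13/8, r = -17/4.

p = -1.563, q = 1.625, r = -4.250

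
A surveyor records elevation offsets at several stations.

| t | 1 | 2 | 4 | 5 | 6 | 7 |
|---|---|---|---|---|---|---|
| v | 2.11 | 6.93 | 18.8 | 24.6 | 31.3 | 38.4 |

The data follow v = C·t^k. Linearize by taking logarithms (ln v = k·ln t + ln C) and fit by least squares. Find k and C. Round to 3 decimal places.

With ln vᵢ as the transformed response and ln tᵢ as the regressor:
Σln t = 7.4265, Σ(ln t)² = 11.9895, Σln v = 15.9108, Σln t·ln v = 23.8326.
Normal system: [[11.9895, 7.4265]; [7.4265, 6]]·[k, ln C]ᵀ = [23.8326, 15.9108]ᵀ.
Δ = 11.9895·6 − (7.4265)² = 16.7835; k = (23.8326·6 − 7.4265·15.9108)/16.7835 = 1.47960, ln C = (11.9895·15.9108 − 7.4265·23.8326)/16.7835 = 0.82042, so C = exp(0.82042) = 2.27144.

k = 1.480, C = 2.271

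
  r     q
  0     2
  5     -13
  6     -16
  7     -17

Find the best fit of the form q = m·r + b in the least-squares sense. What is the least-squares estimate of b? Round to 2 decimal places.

XᵀX·[m, b]ᵀ = Xᵀq reads: 110·m + 18·b = -280;  18·m + 4·b = -44.
Eliminating b: 4·(row 1) − 18·(row 2) gives 116·m = 4·(-280) − 18·(-44) = -328, so m = -82/29.
Then b = ((-44) − 18·(-82/29))/4 = 50/29.

b = 1.72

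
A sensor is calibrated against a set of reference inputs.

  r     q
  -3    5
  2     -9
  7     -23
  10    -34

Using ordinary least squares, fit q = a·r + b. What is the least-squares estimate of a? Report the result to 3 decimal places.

a = -2.959

The normal system XᵀX·[a, b]ᵀ = Xᵀq is [[162, 16]; [16, 4]]·[a, b]ᵀ = [-534, -61]ᵀ.
Δ = 162·4 − 16² = 392.
a = ((-534)·4 − 16·(-61))/392 = -145/49; b = (162·(-61) − 16·(-534))/392 = -669/196.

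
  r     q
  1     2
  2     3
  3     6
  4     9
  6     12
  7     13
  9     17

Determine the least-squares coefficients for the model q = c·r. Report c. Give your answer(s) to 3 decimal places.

c = 1.929

Forming AᵀA = [[196]] and Aᵀq = [378]ᵀ gives AᵀA·[c]ᵀ = Aᵀq.
Hence c = 378 / 196 ≈ 1.92857.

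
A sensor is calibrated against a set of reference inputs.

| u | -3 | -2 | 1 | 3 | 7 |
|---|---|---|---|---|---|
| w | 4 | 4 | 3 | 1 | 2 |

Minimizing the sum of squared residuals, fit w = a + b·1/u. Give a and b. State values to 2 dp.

Setting ∂/∂a … = 0 gives: 5·a + (9/14)·b = 14;  (9/14)·a + (2633/1764)·b = 2/7.
det = 5·(2633/1764) − (9/14)² = 3109/441.
a = (14·(2633/1764) − (9/14)·(2/7))/(3109/441) = 18269/6218; b = (5·(2/7) − (9/14)·14)/(3109/441) = -3339/3109.

a = 2.94, b = -1.07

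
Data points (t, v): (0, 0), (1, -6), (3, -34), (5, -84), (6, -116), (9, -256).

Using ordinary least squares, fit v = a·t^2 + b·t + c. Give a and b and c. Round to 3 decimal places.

a = -2.932, b = -1.914, c = -0.726

XᵀX·[a, b, c]ᵀ = Xᵀv reads: 8564·a + 1098·b + 152·c = -27324;  1098·a + 152·b + 24·c = -3528;  152·a + 24·b + 6·c = -496.
Inverting the 3×3 Gram matrix, [a, b, c]ᵀ = [-7492/2555, -978/511, -1856/2555]ᵀ.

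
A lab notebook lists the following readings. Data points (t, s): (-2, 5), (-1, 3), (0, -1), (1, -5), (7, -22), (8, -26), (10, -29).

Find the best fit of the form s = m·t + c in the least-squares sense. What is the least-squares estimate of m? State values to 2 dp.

m = -2.95

Normal-equation sums: Σt·t = 219, Σt = 23, Σ1 = 7.
Right-hand side: Σt·s = -670, Σs = -75.
Normal equations: [[219, 23]; [23, 7]]·[m, c]ᵀ = [-670, -75]ᵀ.
Determinant 219·7 − 23² = 1004.
m = ((-670)·7 − 23·(-75))/1004 = -2965/1004; c = (219·(-75) − 23·(-670))/1004 = -1015/1004.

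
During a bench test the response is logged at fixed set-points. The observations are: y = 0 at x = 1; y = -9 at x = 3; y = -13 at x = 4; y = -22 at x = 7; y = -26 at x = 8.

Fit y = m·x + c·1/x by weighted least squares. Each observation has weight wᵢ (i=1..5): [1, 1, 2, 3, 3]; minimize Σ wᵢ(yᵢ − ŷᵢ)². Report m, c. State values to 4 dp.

Forming AᵀWA = [[381, 10]; [10, 37939/28224]] and AᵀWy = [-1217, -803/28]ᵀ gives AᵀWA·[m, c]ᵀ = AᵀWy.
Eliminating c: (37939/28224)·(row 1) − 10·(row 2) gives (3877453/9408)·m = (37939/28224)·(-1217) − 10·(-803/28) = -38077523/28224, so m = -38077523/11632359.
Then c = ((-803/28) − 10·(-38077523/11632359))/(37939/28224) = 11698512/3877453.

m = -3.2734, c = 3.0171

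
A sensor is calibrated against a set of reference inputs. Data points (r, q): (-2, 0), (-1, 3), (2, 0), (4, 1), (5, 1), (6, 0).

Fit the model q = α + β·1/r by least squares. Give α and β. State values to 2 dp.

α = 0.74, β = -1.39

Setting ∂/∂α … = 0 gives: 6·α + (-23/60)·β = 5;  (-23/60)·α + (5869/3600)·β = -51/20.
det = 6·(5869/3600) − (-23/60)² = 6937/720.
α = (5·(5869/3600) − (-23/60)·(-51/20))/(6937/720) = 25826/34685; β = (6·(-51/20) − (-23/60)·5)/(6937/720) = -9636/6937.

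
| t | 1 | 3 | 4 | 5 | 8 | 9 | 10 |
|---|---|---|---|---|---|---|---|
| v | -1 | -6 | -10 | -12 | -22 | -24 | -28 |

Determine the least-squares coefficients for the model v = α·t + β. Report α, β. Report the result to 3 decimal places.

α = -3.002, β = 2.441

MᵀM·[α, β]ᵀ = Mᵀv reads: 296·α + 40·β = -791;  40·α + 7·β = -103.
Eliminating β: 7·(row 1) − 40·(row 2) gives 472·α = 7·(-791) − 40·(-103) = -1417, so α = -1417/472.
Then β = ((-103) − 40·(-1417/472))/7 = 144/59.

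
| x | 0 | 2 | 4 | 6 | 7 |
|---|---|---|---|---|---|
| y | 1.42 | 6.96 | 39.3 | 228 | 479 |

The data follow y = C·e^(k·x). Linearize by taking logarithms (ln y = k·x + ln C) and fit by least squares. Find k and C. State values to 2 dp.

k = 0.84, C = 1.37

Let Y = ln y. Fitting Y = k·x + ln C by least squares:
Over the data: Σx = 19.0000, Σ(x)² = 105.0000, Σln y = 17.5631, Σx·ln y = 94.3432.
Normal system: [[105.0000, 19.0000]; [19.0000, 5]]·[k, ln C]ᵀ = [94.3432, 17.5631]ᵀ.
Solving (det = 164.0000): k = 0.84157, ln C = 0.31466, so C = exp(0.31466) = 1.36980.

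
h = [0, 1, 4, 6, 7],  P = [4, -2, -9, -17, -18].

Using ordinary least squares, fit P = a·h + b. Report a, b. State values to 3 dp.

a = -3.086, b = 2.710

Normal-equation sums: Σh·h = 102, Σh = 18, Σ1 = 5.
Moment sums: Σh·P = -266, ΣP = -42.
Eliminating b: 5·(row 1) − 18·(row 2) gives 186·a = 5·(-266) − 18·(-42) = -574, so a = -287/93.
Then b = ((-42) − 18·(-287/93))/5 = 84/31.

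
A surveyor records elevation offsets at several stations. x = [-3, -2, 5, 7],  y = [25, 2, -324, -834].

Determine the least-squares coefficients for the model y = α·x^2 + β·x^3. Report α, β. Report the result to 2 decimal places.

The normal system MᵀM·[α, β]ᵀ = Mᵀy is [[3123, 19657]; [19657, 134067]]·[α, β]ᵀ = [-48733, -327253]ᵀ.
Δ = 3123·134067 − 19657² = 32293592.
α = ((-48733)·134067 − 19657·(-327253))/32293592 = -50337445/16146796; β = (3123·(-327253) − 19657·(-48733))/32293592 = -32033269/16146796.

α = -3.12, β = -1.98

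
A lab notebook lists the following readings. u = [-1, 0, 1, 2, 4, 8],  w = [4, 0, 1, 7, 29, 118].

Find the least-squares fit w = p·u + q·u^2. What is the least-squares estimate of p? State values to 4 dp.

p = -0.5853

Sums needed: Σu·u = 86, Σu·u^2 = 584, Σu^2·u^2 = 4370.
Right-hand side: Σu·w = 1071, Σu^2·w = 8049.
AᵀA·[p, q]ᵀ = Aᵀw becomes [[86, 584]; [584, 4370]]·[p, q]ᵀ = [1071, 8049]ᵀ.
Determinant 86·4370 − 584² = 34764.
p = (1071·4370 − 584·8049)/34764 = -3391/5794; q = (86·8049 − 584·1071)/34764 = 11125/5794.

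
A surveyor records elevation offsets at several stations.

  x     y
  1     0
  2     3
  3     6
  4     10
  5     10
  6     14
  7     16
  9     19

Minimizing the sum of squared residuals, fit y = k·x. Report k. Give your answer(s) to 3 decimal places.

k = 2.176

The normal system MᵀM·[k]ᵀ = Mᵀy is [[221]]·[k]ᵀ = [481]ᵀ.
k = 481/221 = 2.17647.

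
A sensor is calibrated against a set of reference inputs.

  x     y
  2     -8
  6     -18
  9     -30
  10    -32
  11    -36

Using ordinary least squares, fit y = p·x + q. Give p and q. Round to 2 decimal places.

p = -3.15, q = -0.86

Compute the Gram sums: Σx·x = 342, Σx = 38, Σ1 = 5.
Moment sums: Σx·y = -1110, Σy = -124.
MᵀM·[p, q]ᵀ = Mᵀy becomes [[342, 38]; [38, 5]]·[p, q]ᵀ = [-1110, -124]ᵀ.
det = 342·5 − 38² = 266.
p = ((-1110)·5 − 38·(-124))/266 = -419/133; q = (342·(-124) − 38·(-1110))/266 = -6/7.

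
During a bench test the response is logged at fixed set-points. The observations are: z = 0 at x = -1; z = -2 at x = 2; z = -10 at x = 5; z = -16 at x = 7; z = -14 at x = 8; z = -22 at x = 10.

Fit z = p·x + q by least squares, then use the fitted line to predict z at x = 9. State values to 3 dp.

Sums needed: Σx·x = 243, Σx = 31, Σ1 = 6.
For Mᵀz: Σx·z = -498, Σz = -64.
MᵀM·[p, q]ᵀ = Mᵀz becomes [[243, 31]; [31, 6]]·[p, q]ᵀ = [-498, -64]ᵀ.
Δ = 243·6 − 31² = 497.
p = ((-498)·6 − 31·(-64))/497 = -1004/497; q = (243·(-64) − 31·(-498))/497 = -114/497.
At x = 9: ẑ = (-1004/497)·(9) + (-114/497)·(1) = -9150/497.

ẑ = -18.410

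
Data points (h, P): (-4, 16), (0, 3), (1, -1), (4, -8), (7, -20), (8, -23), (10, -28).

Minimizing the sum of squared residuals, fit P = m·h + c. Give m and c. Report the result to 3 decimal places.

m = -3.175, c = 3.078

With design matrix X, XᵀX = [[246, 26]; [26, 7]] and XᵀP = [-701, -61]ᵀ.
det = 246·7 − 26² = 1046.
m = ((-701)·7 − 26·(-61))/1046 = -3321/1046; c = (246·(-61) − 26·(-701))/1046 = 1610/523.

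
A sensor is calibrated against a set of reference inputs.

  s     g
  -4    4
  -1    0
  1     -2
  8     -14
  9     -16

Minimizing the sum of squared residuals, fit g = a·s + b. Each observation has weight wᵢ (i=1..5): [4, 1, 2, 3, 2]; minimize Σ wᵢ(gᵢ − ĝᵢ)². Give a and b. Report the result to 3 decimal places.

a = -1.534, b = -1.716

From the data, Σwᵢ·s·s = 421, Σwᵢ·s = 27, Σwᵢ·1 = 12.
For AᵀWg: Σwᵢ·s·g = -692, Σwᵢ·g = -62.
Normal equations: [[421, 27]; [27, 12]]·[a, b]ᵀ = [-692, -62]ᵀ.
det = 421·12 − 27² = 4323.
a = ((-692)·12 − 27·(-62))/4323 = -2210/1441; b = (421·(-62) − 27·(-692))/4323 = -7418/4323.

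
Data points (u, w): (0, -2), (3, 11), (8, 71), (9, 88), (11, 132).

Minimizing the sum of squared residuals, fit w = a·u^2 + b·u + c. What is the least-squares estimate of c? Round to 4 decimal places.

Forming AᵀA = [[25379, 2599, 275]; [2599, 275, 31]; [275, 31, 5]] and Aᵀw = [27743, 2845, 300]ᵀ gives AᵀA·[a, b, c]ᵀ = Aᵀw.
Solving the 3×3 system (Gaussian elimination) gives a = 20971/20748, b = 20395/20748, c = -5829/3458.

c = -1.6857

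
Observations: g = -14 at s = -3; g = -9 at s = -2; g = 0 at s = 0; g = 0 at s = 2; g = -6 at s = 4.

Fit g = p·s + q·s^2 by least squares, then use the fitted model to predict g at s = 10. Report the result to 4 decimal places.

ĝ = -69.9759

Setting ∂/∂p … = 0 gives: 33·p + 37·q = 36;  37·p + 369·q = -258.
(Σs·s = 33, Σs·s^2 = 37, Σs^2·s^2 = 369, Σs·g = 36, Σs^2·g = -258.)
det = 33·369 − 37² = 10808.
p = (36·369 − 37·(-258))/10808 = 11415/5404; q = (33·(-258) − 37·36)/10808 = -4923/5404.
At s = 10: ĝ = (11415/5404)·(10) + (-4923/5404)·(100) = -189075/2702.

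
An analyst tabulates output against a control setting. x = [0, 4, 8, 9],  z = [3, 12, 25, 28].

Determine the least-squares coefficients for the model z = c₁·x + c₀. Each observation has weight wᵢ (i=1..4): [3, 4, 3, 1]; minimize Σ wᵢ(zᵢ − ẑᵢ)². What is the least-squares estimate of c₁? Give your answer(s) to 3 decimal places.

c₁ = 2.790

Entries of MᵀWM: Σwᵢ·x·x = 337, Σwᵢ·x = 49, Σwᵢ·1 = 11.
Moment sums: Σwᵢ·x·z = 1044, Σwᵢ·z = 160.
So MᵀWM·[c₁, c₀]ᵀ = MᵀWz: [[337, 49]; [49, 11]]·[c₁, c₀]ᵀ = [1044, 160]ᵀ.
Δ = 337·11 − 49² = 1306.
c₁ = (1044·11 − 49·160)/1306 = 1822/653; c₀ = (337·160 − 49·1044)/1306 = 1382/653.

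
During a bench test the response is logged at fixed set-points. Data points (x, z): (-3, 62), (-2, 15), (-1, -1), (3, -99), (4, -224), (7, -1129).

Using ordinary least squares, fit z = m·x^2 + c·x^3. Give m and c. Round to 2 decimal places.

m = -2.07, c = -2.99

With design matrix M, MᵀM = [[2836, 17798]; [17798, 123268]] and Mᵀz = [-59179, -406049]ᵀ.
Eliminating c: 123268·(row 1) − 17798·(row 2) gives 32819244·m = 123268·(-59179) − 17798·(-406049) = -68016870, so m = -11336145/5469874.
Then c = ((-406049) − 17798·(-11336145/5469874))/123268 = -16381187/5469874.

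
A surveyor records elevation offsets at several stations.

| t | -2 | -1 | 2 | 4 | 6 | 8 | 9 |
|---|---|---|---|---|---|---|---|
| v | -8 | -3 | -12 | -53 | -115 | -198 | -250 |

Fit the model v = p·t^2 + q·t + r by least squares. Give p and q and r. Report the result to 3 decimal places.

p = -2.937, q = -1.378, r = 0.255

Normal-equation sums: Σt^2·t^2 = 12242, Σt^2·t = 1520, Σt^2 = 206, Σt·t = 206, Σt = 26, Σ1 = 7.
For Xᵀv: Σt^2·v = -37993, Σt·v = -4741, Σv = -639.
Row-reducing yields p = -364645/124166, q = -171043/124166, r = 15851/62083.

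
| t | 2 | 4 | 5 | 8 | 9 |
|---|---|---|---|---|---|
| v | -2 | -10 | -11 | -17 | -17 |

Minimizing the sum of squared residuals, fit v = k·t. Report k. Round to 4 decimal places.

k = -2.0421

MᵀM·[k]ᵀ = Mᵀv reads: 190·k = -388.
(Σt·t = 190, Σt·v = -388.)
k = (-388)/190 = -2.04211.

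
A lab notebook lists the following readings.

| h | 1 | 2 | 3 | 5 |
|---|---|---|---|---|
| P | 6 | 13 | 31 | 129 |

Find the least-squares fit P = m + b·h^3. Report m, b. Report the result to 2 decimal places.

From the data, Σ1 = 4, Σh^3 = 161, Σh^3·h^3 = 16419.
Moment sums: ΣP = 179, Σh^3·P = 17072.
Normal equations: [[4, 161]; [161, 16419]]·[m, b]ᵀ = [179, 17072]ᵀ.
det = 4·16419 − 161² = 39755.
m = (179·16419 − 161·17072)/39755 = 190409/39755; b = (4·17072 − 161·179)/39755 = 39469/39755.

m = 4.79, b = 0.99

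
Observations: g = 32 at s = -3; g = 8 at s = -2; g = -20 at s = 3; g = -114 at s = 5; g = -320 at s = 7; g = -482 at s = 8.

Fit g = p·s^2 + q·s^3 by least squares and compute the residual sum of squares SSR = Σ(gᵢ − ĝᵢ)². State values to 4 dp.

Entries of AᵀA: Σs^2·s^2 = 7300, Σs^2·s^3 = 52668, Σs^3·s^3 = 396940.
Right-hand side: Σs^2·g = -49238, Σs^3·g = -372262.
Normal equations: [[7300, 52668]; [52668, 396940]]·[p, q]ᵀ = [-49238, -372262]ᵀ.
Determinant 7300·396940 − 52668² = 123743776.
p = ((-49238)·396940 − 52668·(-372262))/123743776 = 1930103/3866993; q = (7300·(-372262) − 52668·(-49238))/123743776 = -7765351/7733986.
Residuals: 237017/594922, -7845872/3866993, 20242903/7733986, -7510679/7733986, -510221/7733986, 512638/3866993; SSR = 46756077/3866993.

SSR = 12.0911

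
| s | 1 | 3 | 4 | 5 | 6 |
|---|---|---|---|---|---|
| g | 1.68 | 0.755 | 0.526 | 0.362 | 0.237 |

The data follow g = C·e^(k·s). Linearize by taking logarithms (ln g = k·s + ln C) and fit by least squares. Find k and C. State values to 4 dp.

k = -0.3880, C = 2.4656

Let Y = ln g. Fitting Y = k·s + ln C by least squares:
Σs = 19.0000, Σ(s)² = 87.0000, Σln g = -2.8605, Σs·ln g = -16.6129.
Equations: 87.0000·k + 19.0000·ln C = -16.6129;  19.0000·k + 5·ln C = -2.8605.
Δ = 87.0000·5 − (19.0000)² = 74.0000; k = (-16.6129·5 − 19.0000·-2.8605)/74.0000 = -0.38804, ln C = (87.0000·-2.8605 − 19.0000·-16.6129)/74.0000 = 0.90244, so C = exp(0.90244) = 2.46561.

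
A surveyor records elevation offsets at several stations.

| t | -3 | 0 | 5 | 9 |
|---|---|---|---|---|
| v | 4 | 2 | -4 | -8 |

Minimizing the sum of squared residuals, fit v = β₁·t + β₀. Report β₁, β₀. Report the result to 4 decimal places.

With design matrix A, AᵀA = [[115, 11]; [11, 4]] and Aᵀv = [-104, -6]ᵀ.
Δ = 115·4 − 11² = 339.
β₁ = ((-104)·4 − 11·(-6))/339 = -350/339; β₀ = (115·(-6) − 11·(-104))/339 = 454/339.

β₁ = -1.0324, β₀ = 1.3392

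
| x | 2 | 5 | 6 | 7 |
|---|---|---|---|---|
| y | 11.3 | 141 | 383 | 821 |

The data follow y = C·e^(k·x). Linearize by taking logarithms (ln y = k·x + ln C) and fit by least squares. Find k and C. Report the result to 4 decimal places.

k = 0.8639, C = 1.9907

Taking logs, ln y = k·x + ln C, so regress ln y on x.
Σx = 20.0000, Σ(x)² = 114.0000, Σln y = 20.0321, Σx·ln y = 112.2553.
Normal system: [[114.0000, 20.0000]; [20.0000, 4]]·[k, ln C]ᵀ = [112.2553, 20.0321]ᵀ.
Δ = 114.0000·4 − (20.0000)² = 56.0000; k = (112.2553·4 − 20.0000·20.0321)/56.0000 = 0.86391, ln C = (114.0000·20.0321 − 20.0000·112.2553)/56.0000 = 0.68850, so C = exp(0.68850) = 1.99074.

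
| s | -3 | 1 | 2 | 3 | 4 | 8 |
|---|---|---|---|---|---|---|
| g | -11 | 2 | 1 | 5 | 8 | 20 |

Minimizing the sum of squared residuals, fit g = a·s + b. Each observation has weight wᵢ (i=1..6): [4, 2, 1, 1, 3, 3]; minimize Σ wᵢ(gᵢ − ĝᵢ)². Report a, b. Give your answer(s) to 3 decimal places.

Entries of AᵀWA: Σwᵢ·s·s = 291, Σwᵢ·s = 31, Σwᵢ·1 = 14.
For AᵀWg: Σwᵢ·s·g = 729, Σwᵢ·g = 50.
AᵀWA·[a, b]ᵀ = AᵀWg becomes [[291, 31]; [31, 14]]·[a, b]ᵀ = [729, 50]ᵀ.
Eliminating b: 14·(row 1) − 31·(row 2) gives 3113·a = 14·729 − 31·50 = 8656, so a = 8656/3113.
Then b = (50 − 31·(8656/3113))/14 = -8049/3113.

a = 2.781, b = -2.586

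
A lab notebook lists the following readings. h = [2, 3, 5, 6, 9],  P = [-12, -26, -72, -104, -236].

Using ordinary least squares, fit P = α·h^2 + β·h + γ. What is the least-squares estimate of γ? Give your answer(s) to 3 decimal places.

Compute the Gram sums: Σh^2·h^2 = 8579, Σh^2·h = 1105, Σh^2 = 155, Σh·h = 155, Σh = 25, Σ1 = 5.
For AᵀP: Σh^2·P = -24942, Σh·P = -3210, ΣP = -450.
So AᵀA·[α, β, γ]ᵀ = AᵀP: [[8579, 1105, 155]; [1105, 155, 25]; [155, 25, 5]]·[α, β, γ]ᵀ = [-24942, -3210, -450]ᵀ.
Inverting the 3×3 Gram matrix, [α, β, γ]ᵀ = [-3, 1, -2]ᵀ.

γ = -2.000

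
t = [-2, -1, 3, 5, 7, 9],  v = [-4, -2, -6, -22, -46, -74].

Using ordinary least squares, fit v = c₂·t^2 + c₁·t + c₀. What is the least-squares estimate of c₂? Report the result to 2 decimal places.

c₂ = -0.97

The normal system AᵀA·[c₂, c₁, c₀]ᵀ = Aᵀv is [[9685, 1215, 169]; [1215, 169, 21]; [169, 21, 6]]·[c₂, c₁, c₀]ᵀ = [-8870, -1106, -154]ᵀ.
Inverting the 3×3 Gram matrix, [c₂, c₁, c₀]ᵀ = [-59485/61177, 25147/61177, 17270/61177]ᵀ.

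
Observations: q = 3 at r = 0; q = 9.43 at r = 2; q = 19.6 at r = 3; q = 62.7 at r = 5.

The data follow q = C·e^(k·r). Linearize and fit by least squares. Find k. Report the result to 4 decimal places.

Taking logs, ln q = k·r + ln C, so regress ln q on r.
XᵀX = [[38.0000, 10.0000]; [10.0000, 4]], rhs = [34.1062, 10.4564]ᵀ  (here Σr = 10.0000, Σ(r)² = 38.0000, Σln q = 10.4564, Σr·ln q = 34.1062).
Slope k = (n·Σr·ln q − Σr·Σln q)/(n·Σ(r)² − (Σr)²) = (4·34.1062 − 10.0000·10.4564)/52.0000 = 0.61271; ln C = (Σln q − k·Σr)/n = 1.08233.

k = 0.6127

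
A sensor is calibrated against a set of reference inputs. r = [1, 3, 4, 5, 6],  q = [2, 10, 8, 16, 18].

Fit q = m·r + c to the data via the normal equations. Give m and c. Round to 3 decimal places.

m = 3.162, c = -1.216

Sums needed: Σr·r = 87, Σr = 19, Σ1 = 5.
Right-hand side: Σr·q = 252, Σq = 54.
Normal equations: [[87, 19]; [19, 5]]·[m, c]ᵀ = [252, 54]ᵀ.
Δ = 87·5 − 19² = 74.
m = (252·5 − 19·54)/74 = 117/37; c = (87·54 − 19·252)/74 = -45/37.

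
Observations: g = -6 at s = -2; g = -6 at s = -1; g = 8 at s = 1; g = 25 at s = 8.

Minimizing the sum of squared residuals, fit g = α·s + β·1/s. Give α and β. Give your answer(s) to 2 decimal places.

With design matrix X, XᵀX = [[70, 4]; [4, 145/64]] and Xᵀg = [226, 161/8]ᵀ.
Determinant 70·(145/64) − 4² = 4563/32.
α = (226·(145/64) − 4·(161/8))/(4563/32) = 4603/1521; β = (70·(161/8) − 4·226)/(4563/32) = 5384/1521.

α = 3.03, β = 3.54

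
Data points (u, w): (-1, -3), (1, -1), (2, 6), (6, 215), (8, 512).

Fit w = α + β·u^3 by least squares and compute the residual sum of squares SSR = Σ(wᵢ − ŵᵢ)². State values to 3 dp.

The normal system MᵀM·[α, β]ᵀ = Mᵀw is [[5, 736]; [736, 308866]]·[α, β]ᵀ = [729, 308634]ᵀ.
Eliminating β: 308866·(row 1) − 736·(row 2) gives 1002634·α = 308866·729 − 736·308634 = -1991310, so α = -995655/501317.
Then β = (308634 − 736·(-995655/501317))/308866 = 503313/501317.
Residuals: -4983/501317, -8975/501317, -22947/501317, 63202/501317, -26297/501317; SSR = 10608/501317.

SSR = 0.021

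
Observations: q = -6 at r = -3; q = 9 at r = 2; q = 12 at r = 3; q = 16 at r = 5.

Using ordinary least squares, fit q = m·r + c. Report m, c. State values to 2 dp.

m = 2.81, c = 2.83

Setting ∂/∂m … = 0 gives: 47·m + 7·c = 152;  7·m + 4·c = 31.
(Σr·r = 47, Σr = 7, Σ1 = 4, Σr·q = 152, Σq = 31.)
Eliminating c: 4·(row 1) − 7·(row 2) gives 139·m = 4·152 − 7·31 = 391, so m = 391/139.
Then c = (31 − 7·(391/139))/4 = 393/139.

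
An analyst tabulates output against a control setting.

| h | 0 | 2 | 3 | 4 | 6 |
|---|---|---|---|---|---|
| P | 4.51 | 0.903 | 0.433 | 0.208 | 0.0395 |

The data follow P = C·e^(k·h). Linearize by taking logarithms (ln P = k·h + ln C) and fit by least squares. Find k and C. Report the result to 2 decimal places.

Taking logs, ln P = k·h + ln C, so regress ln P on h.
Σh = 15.0000, Σ(h)² = 65.0000, Σln P = -4.2344, Σh·ln P = -28.3847.
Equations: 65.0000·k + 15.0000·ln C = -28.3847;  15.0000·k + 5·ln C = -4.2344.
Δ = 65.0000·5 − (15.0000)² = 100.0000; k = (-28.3847·5 − 15.0000·-4.2344)/100.0000 = -0.78407, ln C = (65.0000·-4.2344 − 15.0000·-28.3847)/100.0000 = 1.50533, so C = exp(1.50533) = 4.50564.

k = -0.78, C = 4.51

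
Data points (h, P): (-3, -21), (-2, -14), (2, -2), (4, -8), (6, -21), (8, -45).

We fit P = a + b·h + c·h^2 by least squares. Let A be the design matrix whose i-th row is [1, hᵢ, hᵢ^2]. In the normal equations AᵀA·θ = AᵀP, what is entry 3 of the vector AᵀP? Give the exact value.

-4017

Entry 3 ↔ basis h^2, so (AᵀP)_{3} = Σᵢ (h^2)·Pᵢ = (9)·(-21) + (4)·(-14) + (4)·(-2) + (16)·(-8) + (36)·(-21) + (64)·(-45) = -4017.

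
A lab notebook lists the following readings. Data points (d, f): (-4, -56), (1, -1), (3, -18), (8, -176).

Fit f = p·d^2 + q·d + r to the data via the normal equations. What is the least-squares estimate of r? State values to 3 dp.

r = 1.290

Forming AᵀA = [[4434, 476, 90]; [476, 90, 8]; [90, 8, 4]] and Aᵀf = [-12323, -1239, -251]ᵀ gives AᵀA·[p, q, r]ᵀ = Aᵀf.
Row-reducing yields p = -213/70, q = 5729/2590, r = 1671/1295.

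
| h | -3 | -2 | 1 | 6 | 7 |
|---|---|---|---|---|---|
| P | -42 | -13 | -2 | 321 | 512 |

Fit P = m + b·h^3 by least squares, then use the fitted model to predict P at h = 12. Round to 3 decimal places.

P̂ = 2585.966

Entries of AᵀA: Σ1 = 5, Σh^3 = 525, Σh^3·h^3 = 165099.
Moment sums: ΣP = 776, Σh^3·P = 246188.
Normal equations: [[5, 525]; [525, 165099]]·[m, b]ᵀ = [776, 246188]ᵀ.
det = 5·165099 − 525² = 549870.
m = (776·165099 − 525·246188)/549870 = -188646/91645; b = (5·246188 − 525·776)/549870 = 82354/54987.
At h = 12: P̂ = (-188646/91645)·(1) + (82354/54987)·(1728) = 236990874/91645.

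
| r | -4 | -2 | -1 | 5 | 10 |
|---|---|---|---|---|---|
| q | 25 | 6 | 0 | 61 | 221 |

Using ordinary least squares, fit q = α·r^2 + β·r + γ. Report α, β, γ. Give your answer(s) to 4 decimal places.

α = 2.0057, β = 1.9575, γ = 0.9018

From the data, Σr^2·r^2 = 10898, Σr^2·r = 1052, Σr^2 = 146, Σr·r = 146, Σr = 8, Σ1 = 5.
Moment sums: Σr^2·q = 24049, Σr·q = 2403, Σq = 313.
So XᵀX·[α, β, γ]ᵀ = Xᵀq: [[10898, 1052, 146]; [1052, 146, 8]; [146, 8, 5]]·[α, β, γ]ᵀ = [24049, 2403, 313]ᵀ.
Inverting the 3×3 Gram matrix, [α, β, γ]ᵀ = [357643/178314, 116351/59438, 80398/89157]ᵀ.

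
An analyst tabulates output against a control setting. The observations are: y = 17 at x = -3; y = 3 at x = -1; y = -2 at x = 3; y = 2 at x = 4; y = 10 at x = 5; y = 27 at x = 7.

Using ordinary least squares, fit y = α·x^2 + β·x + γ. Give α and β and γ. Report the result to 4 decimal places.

Compute the Gram sums: Σx^2·x^2 = 3445, Σx^2·x = 531, Σx^2 = 109, Σx·x = 109, Σx = 15, Σ1 = 6.
Right-hand side: Σx^2·y = 1743, Σx·y = 187, Σy = 57.
Normal equations: [[3445, 531, 109]; [531, 109, 15]; [109, 15, 6]]·[α, β, γ]ᵀ = [1743, 187, 57]ᵀ.
Solving the 3×3 system (Gaussian elimination) gives α = 969/940, β = -683/220, γ = -3789/2585.

α = 1.0309, β = -3.1045, γ = -1.4658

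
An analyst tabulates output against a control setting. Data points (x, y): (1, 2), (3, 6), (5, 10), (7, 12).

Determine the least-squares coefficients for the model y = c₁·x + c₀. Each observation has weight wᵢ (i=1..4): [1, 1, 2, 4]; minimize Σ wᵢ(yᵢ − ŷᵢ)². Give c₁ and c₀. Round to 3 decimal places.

AᵀWA·[c₁, c₀]ᵀ = AᵀWy reads: 256·c₁ + 42·c₀ = 456;  42·c₁ + 8·c₀ = 76.
Eliminating c₀: 8·(row 1) − 42·(row 2) gives 284·c₁ = 8·456 − 42·76 = 456, so c₁ = 114/71.
Then c₀ = (76 − 42·(114/71))/8 = 76/71.

c₁ = 1.606, c₀ = 1.070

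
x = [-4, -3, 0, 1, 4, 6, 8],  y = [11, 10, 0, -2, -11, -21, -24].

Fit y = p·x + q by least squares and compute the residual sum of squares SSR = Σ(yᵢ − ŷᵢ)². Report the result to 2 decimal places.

SSR = 11.99

From the data, Σx·x = 142, Σx = 12, Σ1 = 7.
And Σx·y = -438, Σy = -37.
Normal equations: [[142, 12]; [12, 7]]·[p, q]ᵀ = [-438, -37]ᵀ.
det = 142·7 − 12² = 850.
p = ((-438)·7 − 12·(-37))/850 = -1311/425; q = (142·(-37) − 12·(-438))/850 = 1/425.
Residuals: -114/85, 316/425, -1/425, 92/85, 568/425, -212/85, 287/425; SSR = 5094/425.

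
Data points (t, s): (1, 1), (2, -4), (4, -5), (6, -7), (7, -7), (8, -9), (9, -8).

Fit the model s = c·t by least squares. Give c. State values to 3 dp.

With design matrix X, XᵀX = [[251]] and Xᵀs = [-262]ᵀ.
c = (-262)/251 = -1.04382.

c = -1.044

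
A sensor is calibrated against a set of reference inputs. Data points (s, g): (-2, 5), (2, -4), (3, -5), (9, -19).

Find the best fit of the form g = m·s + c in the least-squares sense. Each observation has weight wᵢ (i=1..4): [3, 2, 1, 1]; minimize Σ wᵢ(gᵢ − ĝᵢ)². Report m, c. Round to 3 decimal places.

The normal equations are: 110·m + 10·c = -232;  10·m + 7·c = -17.
(Σwᵢ·s·s = 110, Σwᵢ·s = 10, Σwᵢ·1 = 7, Σwᵢ·s·g = -232, Σwᵢ·g = -17.)
Δ = 110·7 − 10² = 670.
m = ((-232)·7 − 10·(-17))/670 = -727/335; c = (110·(-17) − 10·(-232))/670 = 45/67.

m = -2.170, c = 0.672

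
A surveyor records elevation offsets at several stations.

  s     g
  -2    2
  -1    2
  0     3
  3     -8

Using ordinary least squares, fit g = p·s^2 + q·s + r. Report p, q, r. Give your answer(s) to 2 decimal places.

Compute the Gram sums: Σs^2·s^2 = 98, Σs^2·s = 18, Σs^2 = 14, Σs·s = 14, Σs = 0, Σ1 = 4.
Moment sums: Σs^2·g = -62, Σs·g = -30, Σg = -1.
Normal equations: [[98, 18, 14]; [18, 14, 0]; [14, 0, 4]]·[p, q, r]ᵀ = [-62, -30, -1]ᵀ.
Row-reducing yields p = -279/362, q = -417/362, r = 443/181.

p = -0.77, q = -1.15, r = 2.45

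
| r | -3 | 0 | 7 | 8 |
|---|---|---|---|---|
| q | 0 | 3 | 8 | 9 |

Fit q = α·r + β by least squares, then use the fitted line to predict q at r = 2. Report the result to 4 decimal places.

q̂ = 4.2093

From the data, Σr·r = 122, Σr = 12, Σ1 = 4.
For Mᵀq: Σr·q = 128, Σq = 20.
MᵀM·[α, β]ᵀ = Mᵀq becomes [[122, 12]; [12, 4]]·[α, β]ᵀ = [128, 20]ᵀ.
Determinant 122·4 − 12² = 344.
α = (128·4 − 12·20)/344 = 34/43; β = (122·20 − 12·128)/344 = 113/43.
At r = 2: q̂ = (34/43)·(2) + (113/43)·(1) = 181/43.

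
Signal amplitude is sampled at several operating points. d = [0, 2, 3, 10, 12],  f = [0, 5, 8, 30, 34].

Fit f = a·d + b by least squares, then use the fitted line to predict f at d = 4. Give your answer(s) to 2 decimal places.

f̂ = 11.29

Forming AᵀA = [[257, 27]; [27, 5]] and Aᵀf = [742, 77]ᵀ gives AᵀA·[a, b]ᵀ = Aᵀf.
Eliminating b: 5·(row 1) − 27·(row 2) gives 556·a = 5·742 − 27·77 = 1631, so a = 1631/556.
Then b = (77 − 27·(1631/556))/5 = -245/556.
At d = 4: f̂ = (1631/556)·(4) + (-245/556)·(1) = 6279/556.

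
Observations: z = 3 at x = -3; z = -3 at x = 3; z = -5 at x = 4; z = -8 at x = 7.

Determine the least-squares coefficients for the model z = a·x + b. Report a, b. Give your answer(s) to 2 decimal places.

Entries of MᵀM: Σx·x = 83, Σx = 11, Σ1 = 4.
For Mᵀz: Σx·z = -94, Σz = -13.
Eliminating b: 4·(row 1) − 11·(row 2) gives 211·a = 4·(-94) − 11·(-13) = -233, so a = -233/211.
Then b = ((-13) − 11·(-233/211))/4 = -45/211.

a = -1.10, b = -0.21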